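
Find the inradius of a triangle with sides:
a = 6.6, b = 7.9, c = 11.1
s = (a+b+c)/2 = (6.6+7.9+11.1)/2 = 12.8
Area = √(s(s-a)(s-b)(s-c)) = √(12.8·6.2·4.9·1.7) = 25.7113
r = Area/s = 25.7113/12.8 = 2.009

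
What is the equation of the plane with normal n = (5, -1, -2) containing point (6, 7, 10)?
d = n·P = (5)(6) + (-1)(7) + (-2)(10) = 3
Plane: 5x - y - 2z = 3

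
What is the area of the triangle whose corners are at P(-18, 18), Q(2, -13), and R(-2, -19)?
Using the coordinate formula: Area = (1/2)|x₁(y₂-y₃) + x₂(y₃-y₁) + x₃(y₁-y₂)|
Area = (1/2)|(-18)((-13)-(-19)) + 2((-19)-18) + (-2)(18-(-13))|
Area = (1/2)|(-18)*6 + 2*(-37) + (-2)*31|
Area = (1/2)|(-108) + (-74) + (-62)|
Area = (1/2)*244 = 122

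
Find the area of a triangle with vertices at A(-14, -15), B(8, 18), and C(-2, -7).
Using the coordinate formula: Area = (1/2)|x₁(y₂-y₃) + x₂(y₃-y₁) + x₃(y₁-y₂)|
Area = (1/2)|(-14)(18-(-7)) + 8((-7)-(-15)) + (-2)((-15)-18)|
Area = (1/2)|(-14)*25 + 8*8 + (-2)*(-33)|
Area = (1/2)|(-350) + 64 + 66|
Area = (1/2)*220 = 110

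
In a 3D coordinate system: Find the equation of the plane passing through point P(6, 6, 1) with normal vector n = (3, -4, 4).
d = n·P = (3)(6) + (-4)(6) + (4)(1) = -2
Plane: 3x - 4y + 4z = -2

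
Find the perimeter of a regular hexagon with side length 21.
Perimeter = number of sides * side length
Perimeter = 6 * 21
Perimeter = 126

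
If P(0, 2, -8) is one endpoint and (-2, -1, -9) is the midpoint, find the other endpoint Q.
Q = (2×(-2) - 0, 2×(-1) - 2, 2×(-9) - (-8)) = (-4, -4, -10)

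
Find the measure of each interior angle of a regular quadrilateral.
Interior angle of a regular n-gon = (n-2)*180/n
Interior angle = (4-2)*180/4
Interior angle = 2*180/4
Interior angle = 360/4
Interior angle = 90 degrees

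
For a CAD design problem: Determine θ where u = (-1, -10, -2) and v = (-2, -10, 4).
u·v = 94, |u|² = 105, |v|² = 120
cos θ = 94/√12600 ≈ 0.8374
θ ≈ 33.13°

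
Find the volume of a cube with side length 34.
Volume = s³
Volume = 34³
Volume = 39304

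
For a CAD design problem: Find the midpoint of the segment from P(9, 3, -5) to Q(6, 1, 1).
Midpoint = ((9+6)/2, (3+1)/2, (-5+1)/2) = (7.5, 2, -2)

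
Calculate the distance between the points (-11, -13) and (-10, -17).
Using the distance formula: d = sqrt((x₂-x₁)² + (y₂-y₁)²)
dx = (-10) - (-11) = 1
dy = (-17) - (-13) = -4
d = sqrt(1² + (-4)²) = sqrt(1 + 16) = sqrt(17) = 4.12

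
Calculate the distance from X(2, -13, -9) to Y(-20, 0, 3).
d = √[(-22)² + (13)² + (12)²] = √797 = 28.23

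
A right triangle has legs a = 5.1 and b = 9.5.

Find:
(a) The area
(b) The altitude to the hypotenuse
(a) Area = ½ab = ½·5.1·9.5 = 24.225
(b) Hypotenuse c = √(5.1² + 9.5²) = √116.26 = 10.7824
    Area = ½·c·h_c  →  h_c = 2·Area/c = 2·24.225/10.7824 = 4.493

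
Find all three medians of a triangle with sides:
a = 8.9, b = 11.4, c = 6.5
Using m_x = ½√(2y² + 2z² - x²):
m_a = ½√(2·11.4² + 2·6.5² - 8.9²) = ½√265.21 = 8.143
m_b = ½√(2·8.9² + 2·6.5² - 11.4²) = ½√112.96 = 5.314
m_c = ½√(2·8.9² + 2·11.4² - 6.5²) = ½√376.09 = 9.697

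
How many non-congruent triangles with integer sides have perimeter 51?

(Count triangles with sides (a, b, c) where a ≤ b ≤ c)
With a ≤ b ≤ c and a + b + c = 51, the triangle inequality a + b > c gives c < 51/2, so c ≤ 25.
Iterate a from 1 to ⌊p/3⌋ = 17; for each a, b ranges from a to ⌊(p−a)/2⌋ with c = p − a − b, keeping only c ≥ b.
Triples: (1, 25, 25), (2, 24, 25), (3, 23, 25), …
Count = 61 triangles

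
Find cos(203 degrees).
cos(203 degrees) = -0.9205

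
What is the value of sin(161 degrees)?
sin(161 degrees) = 0.3256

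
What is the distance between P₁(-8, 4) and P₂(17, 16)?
Using the distance formula: d = sqrt((x₂-x₁)² + (y₂-y₁)²)
dx = 17 - (-8) = 25
dy = 16 - 4 = 12
d = sqrt(25² + 12²) = sqrt(625 + 144) = sqrt(769) = 27.73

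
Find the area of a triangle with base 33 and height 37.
Area = (1/2) * base * height
Area = (1/2) * 33 * 37
Area = 610.50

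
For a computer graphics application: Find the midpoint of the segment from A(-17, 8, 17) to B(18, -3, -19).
Midpoint = ((-17+18)/2, (8-3)/2, (17-19)/2) = (0.5, 2.5, -1)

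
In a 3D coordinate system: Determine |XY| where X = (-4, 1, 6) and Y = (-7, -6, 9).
d = √[(-3)² + (-7)² + (3)²] = √67 = 8.185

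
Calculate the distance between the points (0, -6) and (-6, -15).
Using the distance formula: d = sqrt((x₂-x₁)² + (y₂-y₁)²)
dx = (-6) - 0 = -6
dy = (-15) - (-6) = -9
d = sqrt((-6)² + (-9)²) = sqrt(36 + 81) = sqrt(117) = 10.82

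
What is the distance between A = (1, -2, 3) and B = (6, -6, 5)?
d = √[(5)² + (-4)² + (2)²] = √45 = 6.708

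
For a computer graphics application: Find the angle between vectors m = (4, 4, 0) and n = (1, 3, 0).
m·n = 16, |m|² = 32, |n|² = 10
cos θ = 16/√320 ≈ 0.8944
θ ≈ 26.57°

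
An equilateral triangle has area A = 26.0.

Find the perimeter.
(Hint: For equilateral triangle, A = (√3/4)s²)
A = (√3/4)s²  →  s² = 4A/√3 = 4·26.0/√3 = 60.0444
s = 7.74883
Perimeter = 3s = 23.25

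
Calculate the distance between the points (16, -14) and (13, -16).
Using the distance formula: d = sqrt((x₂-x₁)² + (y₂-y₁)²)
dx = 13 - 16 = -3
dy = (-16) - (-14) = -2
d = sqrt((-3)² + (-2)²) = sqrt(9 + 4) = sqrt(13) = 3.61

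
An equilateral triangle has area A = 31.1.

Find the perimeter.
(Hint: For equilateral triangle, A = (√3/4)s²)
A = (√3/4)s²  →  s² = 4A/√3 = 4·31.1/√3 = 71.8224
s = 8.47481
Perimeter = 3s = 25.42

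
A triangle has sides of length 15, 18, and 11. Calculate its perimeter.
Perimeter = sum of all sides
Perimeter = 15 + 18 + 11
Perimeter = 44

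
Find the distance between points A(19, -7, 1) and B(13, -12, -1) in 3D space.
d = √[(-6)² + (-5)² + (-2)²] = √65 = 8.062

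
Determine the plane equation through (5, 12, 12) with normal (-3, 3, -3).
d = n·P = (-3)(5) + (3)(12) + (-3)(12) = -15
Plane: -3x + 3y - 3z = -15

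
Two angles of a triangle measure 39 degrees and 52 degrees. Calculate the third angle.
Sum of angles in a triangle = 180 degrees
Third angle = 180 - 39 - 52
Third angle = 89 degrees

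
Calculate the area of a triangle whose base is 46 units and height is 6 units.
Area = (1/2) * base * height
Area = (1/2) * 46 * 6
Area = 138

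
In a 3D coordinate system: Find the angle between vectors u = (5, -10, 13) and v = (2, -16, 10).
u·v = 300, |u|² = 294, |v|² = 360
cos θ = 300/√105840 ≈ 0.9221
θ ≈ 22.76°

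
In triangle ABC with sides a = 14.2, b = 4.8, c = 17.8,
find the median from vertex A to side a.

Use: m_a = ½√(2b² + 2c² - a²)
m_a = ½√(2·4.8² + 2·17.8² - 14.2²)
m_a = ½√(46.08 + 633.68 - 201.64) = ½√478.12 = 10.93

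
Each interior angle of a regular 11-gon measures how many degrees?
Interior angle of a regular n-gon = (n-2)*180/n
Interior angle = (11-2)*180/11
Interior angle = 9*180/11
Interior angle = 1620/11
Interior angle = 147.27 degrees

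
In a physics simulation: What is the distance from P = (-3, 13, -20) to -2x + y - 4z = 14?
d = |(-2)(-3) + 1(13) + (-4)(-20) - (14)| / √((-2)² + 1² + (-4)²) = 85/√21 = 18.55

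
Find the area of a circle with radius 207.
Area = pi * r²
Area = pi * 207²
Area = pi * 42849
Area = 134614.10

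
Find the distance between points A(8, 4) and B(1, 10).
Using the distance formula: d = sqrt((x₂-x₁)² + (y₂-y₁)²)
dx = 1 - 8 = -7
dy = 10 - 4 = 6
d = sqrt((-7)² + 6²) = sqrt(49 + 36) = sqrt(85) = 9.22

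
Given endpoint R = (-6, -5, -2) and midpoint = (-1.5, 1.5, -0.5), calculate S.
S = (2×(-1.5) - (-6), 2×1.5 - (-5), 2×(-0.5) - (-2)) = (3, 8, 1)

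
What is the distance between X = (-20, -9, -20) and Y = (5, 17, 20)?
d = √[(25)² + (26)² + (40)²] = √2901 = 53.86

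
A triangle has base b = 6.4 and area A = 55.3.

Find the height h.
A = ½bh  →  h = 2A/b
h = 2·55.3/6.4 = 17.28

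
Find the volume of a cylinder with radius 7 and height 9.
Volume = pi * r² * h
Volume = pi * 7² * 9
Volume = pi * 49 * 9
Volume = pi * 441
Volume = 1385.44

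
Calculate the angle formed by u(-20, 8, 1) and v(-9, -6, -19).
u·v = 113, |u|² = 465, |v|² = 478
cos θ = 113/√222270 ≈ 0.2397
θ ≈ 76.13°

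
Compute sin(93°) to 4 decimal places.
sin(93 degrees) = 0.9986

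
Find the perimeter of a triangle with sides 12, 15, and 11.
Perimeter = sum of all sides
Perimeter = 12 + 15 + 11
Perimeter = 38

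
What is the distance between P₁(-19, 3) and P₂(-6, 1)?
Using the distance formula: d = sqrt((x₂-x₁)² + (y₂-y₁)²)
dx = (-6) - (-19) = 13
dy = 1 - 3 = -2
d = sqrt(13² + (-2)²) = sqrt(169 + 4) = sqrt(173) = 13.15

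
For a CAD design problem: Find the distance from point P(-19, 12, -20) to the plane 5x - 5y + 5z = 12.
d = |5(-19) + (-5)(12) + 5(-20) - (12)| / √(5² + (-5)² + 5²) = 267/√75 = 30.83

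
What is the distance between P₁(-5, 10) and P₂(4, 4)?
Using the distance formula: d = sqrt((x₂-x₁)² + (y₂-y₁)²)
dx = 4 - (-5) = 9
dy = 4 - 10 = -6
d = sqrt(9² + (-6)²) = sqrt(81 + 36) = sqrt(117) = 10.82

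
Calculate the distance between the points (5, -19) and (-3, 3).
Using the distance formula: d = sqrt((x₂-x₁)² + (y₂-y₁)²)
dx = (-3) - 5 = -8
dy = 3 - (-19) = 22
d = sqrt((-8)² + 22²) = sqrt(64 + 484) = sqrt(548) = 23.41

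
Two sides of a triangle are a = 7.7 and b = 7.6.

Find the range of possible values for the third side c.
By the triangle inequality: |a - b| < c < a + b
|7.7 - 7.6| < c < 7.7 + 7.6
0.1 < c < 15.3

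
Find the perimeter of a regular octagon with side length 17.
Perimeter = number of sides * side length
Perimeter = 8 * 17
Perimeter = 136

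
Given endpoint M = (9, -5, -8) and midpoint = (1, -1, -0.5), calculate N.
N = (2×1 - 9, 2×(-1) - (-5), 2×(-0.5) - (-8)) = (-7, 3, 7)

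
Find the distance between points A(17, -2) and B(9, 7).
Using the distance formula: d = sqrt((x₂-x₁)² + (y₂-y₁)²)
dx = 9 - 17 = -8
dy = 7 - (-2) = 9
d = sqrt((-8)² + 9²) = sqrt(64 + 81) = sqrt(145) = 12.04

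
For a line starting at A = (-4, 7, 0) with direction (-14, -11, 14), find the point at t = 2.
P(2) = (-4 + (-14)(2), 7 + (-11)(2), 0 + 14(2)) = (-32, -15, 28)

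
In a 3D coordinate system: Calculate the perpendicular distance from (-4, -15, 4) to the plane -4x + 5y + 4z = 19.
d = |(-4)(-4) + 5(-15) + 4(4) - (19)| / √((-4)² + 5² + 4²) = 62/√57 = 8.212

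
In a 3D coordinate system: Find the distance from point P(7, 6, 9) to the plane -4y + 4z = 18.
d = |0(7) + (-4)(6) + 4(9) - (18)| / √(0² + (-4)² + 4²) = 6/√32 = 1.061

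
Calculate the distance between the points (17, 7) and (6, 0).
Using the distance formula: d = sqrt((x₂-x₁)² + (y₂-y₁)²)
dx = 6 - 17 = -11
dy = 0 - 7 = -7
d = sqrt((-11)² + (-7)²) = sqrt(121 + 49) = sqrt(170) = 13.04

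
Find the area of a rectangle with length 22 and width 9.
Area = length * width
Area = 22 * 9
Area = 198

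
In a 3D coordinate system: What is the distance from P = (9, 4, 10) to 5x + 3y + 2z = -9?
d = |5(9) + 3(4) + 2(10) - (-9)| / √(5² + 3² + 2²) = 86/√38 = 13.95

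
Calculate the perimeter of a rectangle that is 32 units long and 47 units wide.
Perimeter = 2 * (length + width)
Perimeter = 2 * (32 + 47)
Perimeter = 2 * 79
Perimeter = 158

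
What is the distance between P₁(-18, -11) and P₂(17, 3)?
Using the distance formula: d = sqrt((x₂-x₁)² + (y₂-y₁)²)
dx = 17 - (-18) = 35
dy = 3 - (-11) = 14
d = sqrt(35² + 14²) = sqrt(1225 + 196) = sqrt(1421) = 37.70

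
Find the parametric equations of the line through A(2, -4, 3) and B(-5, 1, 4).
Direction vector d = B - A = (-7, 5, 1)
x = 2 - 7t, y = -4 + 5t, z = 3 + t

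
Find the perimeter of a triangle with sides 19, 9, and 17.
Perimeter = sum of all sides
Perimeter = 19 + 9 + 17
Perimeter = 45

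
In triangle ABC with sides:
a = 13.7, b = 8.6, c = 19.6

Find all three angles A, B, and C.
By the law of cosines:
cos(A) = (b² + c² - a²)/(2bc) = 0.802177  →  A = 36.66°
cos(B) = (a² + c² - b²)/(2ac) = 0.927100  →  B = 22.01°
cos(C) = (a² + b² - c²)/(2ab) = -0.519903  →  C = 121.3°
Check: A + B + C = 180.0° ✓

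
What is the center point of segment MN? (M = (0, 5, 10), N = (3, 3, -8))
Midpoint = ((0+3)/2, (5+3)/2, (10-8)/2) = (1.5, 4, 1)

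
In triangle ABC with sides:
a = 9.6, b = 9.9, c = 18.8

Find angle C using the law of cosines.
cos(C) = (a² + b² - c²)/(2ab)
cos(C) = (9.6² + 9.9² - 18.8²)/(2·9.6·9.9) = -163.27/190.08 = -0.858954
C = arccos(-0.858954) = 149.2°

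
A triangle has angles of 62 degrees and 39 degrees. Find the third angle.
Sum of angles in a triangle = 180 degrees
Third angle = 180 - 62 - 39
Third angle = 79 degrees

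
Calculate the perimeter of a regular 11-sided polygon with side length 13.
Perimeter = number of sides * side length
Perimeter = 11 * 13
Perimeter = 143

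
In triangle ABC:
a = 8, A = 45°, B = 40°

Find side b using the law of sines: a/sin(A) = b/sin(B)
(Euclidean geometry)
b = a·sin(B)/sin(A) = 8·sin(40°)/sin(45°)
b = 8·0.642788/0.707107 = 7.272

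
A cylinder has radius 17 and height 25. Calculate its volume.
Volume = pi * r² * h
Volume = pi * 17² * 25
Volume = pi * 289 * 25
Volume = pi * 7225
Volume = 22698.01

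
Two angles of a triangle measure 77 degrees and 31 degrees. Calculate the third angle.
Sum of angles in a triangle = 180 degrees
Third angle = 180 - 77 - 31
Third angle = 72 degrees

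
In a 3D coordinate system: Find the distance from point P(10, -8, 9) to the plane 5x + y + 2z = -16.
d = |5(10) + 1(-8) + 2(9) - (-16)| / √(5² + 1² + 2²) = 76/√30 = 13.88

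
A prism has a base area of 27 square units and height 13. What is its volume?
Volume = base area * height
Volume = 27 * 13
Volume = 351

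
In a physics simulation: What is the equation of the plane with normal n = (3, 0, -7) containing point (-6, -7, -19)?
d = n·P = (3)(-6) + (0)(-7) + (-7)(-19) = 115
Plane: 3x - 7z = 115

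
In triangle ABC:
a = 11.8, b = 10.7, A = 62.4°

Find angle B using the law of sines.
sin(B)/b = sin(A)/a
sin(B) = b·sin(A)/a = 10.7·sin(62.4°)/11.8 = 0.803591
B = arcsin(0.803591) = 53.47°  (b ≤ a, so B ≤ A and the acute solution is unique)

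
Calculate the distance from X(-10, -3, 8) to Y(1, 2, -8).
d = √[(11)² + (5)² + (-16)²] = √402 = 20.05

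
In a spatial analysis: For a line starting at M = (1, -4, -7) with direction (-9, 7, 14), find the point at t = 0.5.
P(0.5) = (1 + (-9)(0.5), -4 + 7(0.5), -7 + 14(0.5)) = (-3.5, -0.5, 0)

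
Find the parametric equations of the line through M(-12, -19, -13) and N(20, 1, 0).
Direction vector d = N - M = (32, 20, 13)
x = -12 + 32t, y = -19 + 20t, z = -13 + 13t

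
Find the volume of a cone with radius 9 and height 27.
Volume = (1/3) * pi * r² * h
Volume = (1/3) * pi * 9² * 27
Volume = (1/3) * pi * 81 * 27
Volume = (1/3) * pi * 2187
Volume = 2290.22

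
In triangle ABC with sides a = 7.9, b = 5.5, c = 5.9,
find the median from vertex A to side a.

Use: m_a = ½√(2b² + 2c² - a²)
m_a = ½√(2·5.5² + 2·5.9² - 7.9²)
m_a = ½√(60.5 + 69.62 - 62.41) = ½√67.71 = 4.114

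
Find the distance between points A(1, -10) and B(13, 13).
Using the distance formula: d = sqrt((x₂-x₁)² + (y₂-y₁)²)
dx = 13 - 1 = 12
dy = 13 - (-10) = 23
d = sqrt(12² + 23²) = sqrt(144 + 529) = sqrt(673) = 25.94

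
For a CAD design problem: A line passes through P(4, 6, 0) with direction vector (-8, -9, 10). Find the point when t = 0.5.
P(0.5) = (4 + (-8)(0.5), 6 + (-9)(0.5), 0 + 10(0.5)) = (0, 1.5, 5)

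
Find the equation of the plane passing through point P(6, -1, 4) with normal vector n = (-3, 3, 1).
d = n·P = (-3)(6) + (3)(-1) + (1)(4) = -17
Plane: -3x + 3y + z = -17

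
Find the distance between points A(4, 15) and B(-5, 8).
Using the distance formula: d = sqrt((x₂-x₁)² + (y₂-y₁)²)
dx = (-5) - 4 = -9
dy = 8 - 15 = -7
d = sqrt((-9)² + (-7)²) = sqrt(81 + 49) = sqrt(130) = 11.40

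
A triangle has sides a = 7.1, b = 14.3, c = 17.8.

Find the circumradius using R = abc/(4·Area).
s = (a+b+c)/2 = 19.6
Area = √(s(s-a)(s-b)(s-c)) = √(19.6·12.5·5.3·1.8) = 48.3456
R = abc/(4·Area) = (7.1·14.3·17.8)/(4·48.3456) = 1807.234/193.3824 = 9.345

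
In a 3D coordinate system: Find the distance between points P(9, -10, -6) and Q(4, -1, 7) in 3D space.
d = √[(-5)² + (9)² + (13)²] = √275 = 16.58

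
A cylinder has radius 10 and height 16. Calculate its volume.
Volume = pi * r² * h
Volume = pi * 10² * 16
Volume = pi * 100 * 16
Volume = pi * 1600
Volume = 5026.55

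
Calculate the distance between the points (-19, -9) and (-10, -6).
Using the distance formula: d = sqrt((x₂-x₁)² + (y₂-y₁)²)
dx = (-10) - (-19) = 9
dy = (-6) - (-9) = 3
d = sqrt(9² + 3²) = sqrt(81 + 9) = sqrt(90) = 9.49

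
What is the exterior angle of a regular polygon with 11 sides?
Exterior angle of a regular n-gon = 360/n
Exterior angle = 360/11
Exterior angle = 32.73 degrees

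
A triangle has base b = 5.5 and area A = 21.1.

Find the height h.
A = ½bh  →  h = 2A/b
h = 2·21.1/5.5 = 7.673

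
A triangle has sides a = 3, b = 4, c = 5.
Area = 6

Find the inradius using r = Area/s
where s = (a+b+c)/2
s = (3+4+5)/2 = 6
r = Area/s = 6/6 = 1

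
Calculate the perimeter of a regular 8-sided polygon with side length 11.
Perimeter = number of sides * side length
Perimeter = 8 * 11
Perimeter = 88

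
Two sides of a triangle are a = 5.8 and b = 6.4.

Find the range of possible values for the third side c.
By the triangle inequality: |a - b| < c < a + b
|5.8 - 6.4| < c < 5.8 + 6.4
0.6 < c < 12.2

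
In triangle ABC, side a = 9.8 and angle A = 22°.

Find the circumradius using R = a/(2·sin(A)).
R = a/(2·sin(A)) = 9.8/(2·sin(22°))
R = 9.8/(2·0.374607) = 9.8/0.749213 = 13.08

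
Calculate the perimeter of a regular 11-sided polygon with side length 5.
Perimeter = number of sides * side length
Perimeter = 11 * 5
Perimeter = 55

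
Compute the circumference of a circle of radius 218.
Circumference = 2 * pi * r
Circumference = 2 * pi * 218
Circumference = 1369.73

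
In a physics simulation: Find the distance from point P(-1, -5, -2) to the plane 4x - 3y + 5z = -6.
d = |4(-1) + (-3)(-5) + 5(-2) - (-6)| / √(4² + (-3)² + 5²) = 7/√50 = 0.9899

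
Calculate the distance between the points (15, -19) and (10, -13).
Using the distance formula: d = sqrt((x₂-x₁)² + (y₂-y₁)²)
dx = 10 - 15 = -5
dy = (-13) - (-19) = 6
d = sqrt((-5)² + 6²) = sqrt(25 + 36) = sqrt(61) = 7.81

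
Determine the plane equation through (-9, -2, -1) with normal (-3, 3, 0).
d = n·P = (-3)(-9) + (3)(-2) + (0)(-1) = 21
Plane: -3x + 3y = 21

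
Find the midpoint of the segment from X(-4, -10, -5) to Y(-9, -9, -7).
Midpoint = ((-4-9)/2, (-10-9)/2, (-5-7)/2) = (-6.5, -9.5, -6)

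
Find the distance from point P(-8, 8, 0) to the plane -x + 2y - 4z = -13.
d = |(-1)(-8) + 2(8) + (-4)(0) - (-13)| / √((-1)² + 2² + (-4)²) = 37/√21 = 8.074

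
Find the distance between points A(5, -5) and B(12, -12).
Using the distance formula: d = sqrt((x₂-x₁)² + (y₂-y₁)²)
dx = 12 - 5 = 7
dy = (-12) - (-5) = -7
d = sqrt(7² + (-7)²) = sqrt(49 + 49) = sqrt(98) = 9.90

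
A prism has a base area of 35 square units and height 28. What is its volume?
Volume = base area * height
Volume = 35 * 28
Volume = 980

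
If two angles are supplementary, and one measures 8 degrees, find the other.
Supplementary angles sum to 180 degrees.
Other angle = 180 - 8
Other angle = 172 degrees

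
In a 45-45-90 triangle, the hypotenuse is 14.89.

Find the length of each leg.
In a 45-45-90 triangle, hypotenuse = leg·√2  →  leg = hypotenuse/√2
leg = 14.89/√2 = 10.53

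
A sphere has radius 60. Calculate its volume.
Volume = (4/3) * pi * r³
Volume = (4/3) * pi * 60³
Volume = (4/3) * pi * 216000
Volume = 904778.68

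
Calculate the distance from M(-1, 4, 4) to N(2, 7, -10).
d = √[(3)² + (3)² + (-14)²] = √214 = 14.63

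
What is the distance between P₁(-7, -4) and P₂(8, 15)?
Using the distance formula: d = sqrt((x₂-x₁)² + (y₂-y₁)²)
dx = 8 - (-7) = 15
dy = 15 - (-4) = 19
d = sqrt(15² + 19²) = sqrt(225 + 361) = sqrt(586) = 24.21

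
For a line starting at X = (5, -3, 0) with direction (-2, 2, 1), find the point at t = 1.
P(1) = (5 + (-2)(1), -3 + 2(1), 0 + 1(1)) = (3, -1, 1)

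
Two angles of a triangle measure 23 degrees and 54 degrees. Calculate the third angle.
Sum of angles in a triangle = 180 degrees
Third angle = 180 - 23 - 54
Third angle = 103 degrees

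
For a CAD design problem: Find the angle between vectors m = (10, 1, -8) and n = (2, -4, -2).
m·n = 32, |m|² = 165, |n|² = 24
cos θ = 32/√3960 ≈ 0.5085
θ ≈ 59.44°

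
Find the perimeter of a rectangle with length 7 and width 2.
Perimeter = 2 * (length + width)
Perimeter = 2 * (7 + 2)
Perimeter = 2 * 9
Perimeter = 18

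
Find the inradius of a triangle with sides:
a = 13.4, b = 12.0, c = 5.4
s = (a+b+c)/2 = (13.4+12.0+5.4)/2 = 15.4
Area = √(s(s-a)(s-b)(s-c)) = √(15.4·2·3.4·10) = 32.3605
r = Area/s = 32.3605/15.4 = 2.101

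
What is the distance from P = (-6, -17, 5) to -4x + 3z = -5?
d = |(-4)(-6) + 0(-17) + 3(5) - (-5)| / √((-4)² + 0² + 3²) = 44/√25 = 8.8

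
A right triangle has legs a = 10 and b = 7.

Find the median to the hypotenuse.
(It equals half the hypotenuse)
Hypotenuse c = √(10² + 7²) = √149 = 12.2066
Median to hypotenuse = c/2 = 6.103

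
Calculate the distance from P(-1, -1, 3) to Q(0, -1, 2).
d = √[(1)² + (0)² + (-1)²] = √2 = 1.414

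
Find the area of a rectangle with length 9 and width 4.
Area = length * width
Area = 9 * 4
Area = 36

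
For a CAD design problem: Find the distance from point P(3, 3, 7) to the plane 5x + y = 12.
d = |5(3) + 1(3) + 0(7) - (12)| / √(5² + 1² + 0²) = 6/√26 = 1.177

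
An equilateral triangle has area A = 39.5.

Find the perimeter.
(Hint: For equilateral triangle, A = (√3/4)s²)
A = (√3/4)s²  →  s² = 4A/√3 = 4·39.5/√3 = 91.2213
s = 9.55099
Perimeter = 3s = 28.65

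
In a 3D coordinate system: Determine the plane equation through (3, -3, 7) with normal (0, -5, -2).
d = n·P = (0)(3) + (-5)(-3) + (-2)(7) = 1
Plane: -5y - 2z = 1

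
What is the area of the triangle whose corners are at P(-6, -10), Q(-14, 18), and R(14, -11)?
Using the coordinate formula: Area = (1/2)|x₁(y₂-y₃) + x₂(y₃-y₁) + x₃(y₁-y₂)|
Area = (1/2)|(-6)(18-(-11)) + (-14)((-11)-(-10)) + 14((-10)-18)|
Area = (1/2)|(-6)*29 + (-14)*(-1) + 14*(-28)|
Area = (1/2)|(-174) + 14 + (-392)|
Area = (1/2)*552 = 276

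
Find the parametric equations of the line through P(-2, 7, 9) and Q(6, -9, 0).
Direction vector d = Q - P = (8, -16, -9)
x = -2 + 8t, y = 7 - 16t, z = 9 - 9t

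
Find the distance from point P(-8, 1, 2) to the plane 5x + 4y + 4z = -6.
d = |5(-8) + 4(1) + 4(2) - (-6)| / √(5² + 4² + 4²) = 22/√57 = 2.914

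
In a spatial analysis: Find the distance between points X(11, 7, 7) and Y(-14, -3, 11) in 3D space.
d = √[(-25)² + (-10)² + (4)²] = √741 = 27.22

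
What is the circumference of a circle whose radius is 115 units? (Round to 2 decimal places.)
Circumference = 2 * pi * r
Circumference = 2 * pi * 115
Circumference = 722.57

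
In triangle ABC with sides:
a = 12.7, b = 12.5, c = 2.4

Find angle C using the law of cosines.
cos(C) = (a² + b² - c²)/(2ab)
cos(C) = (12.7² + 12.5² - 2.4²)/(2·12.7·12.5) = 311.78/317.5 = 0.981984
C = arccos(0.981984) = 10.89°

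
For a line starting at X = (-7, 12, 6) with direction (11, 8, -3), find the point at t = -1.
P(-1) = (-7 + 11(-1), 12 + 8(-1), 6 + (-3)(-1)) = (-18, 4, 9)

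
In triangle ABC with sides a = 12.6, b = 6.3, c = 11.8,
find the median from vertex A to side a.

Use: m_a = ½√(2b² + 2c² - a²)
m_a = ½√(2·6.3² + 2·11.8² - 12.6²)
m_a = ½√(79.38 + 278.48 - 158.76) = ½√199.1 = 7.055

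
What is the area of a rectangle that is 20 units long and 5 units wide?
Area = length * width
Area = 20 * 5
Area = 100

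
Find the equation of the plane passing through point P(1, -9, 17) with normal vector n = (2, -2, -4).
d = n·P = (2)(1) + (-2)(-9) + (-4)(17) = -48
Plane: 2x - 2y - 4z = -48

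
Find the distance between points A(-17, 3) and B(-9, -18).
Using the distance formula: d = sqrt((x₂-x₁)² + (y₂-y₁)²)
dx = (-9) - (-17) = 8
dy = (-18) - 3 = -21
d = sqrt(8² + (-21)²) = sqrt(64 + 441) = sqrt(505) = 22.47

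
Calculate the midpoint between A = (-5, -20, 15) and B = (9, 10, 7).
Midpoint = ((-5+9)/2, (-20+10)/2, (15+7)/2) = (2, -5, 11)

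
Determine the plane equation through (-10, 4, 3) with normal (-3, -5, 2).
d = n·P = (-3)(-10) + (-5)(4) + (2)(3) = 16
Plane: -3x - 5y + 2z = 16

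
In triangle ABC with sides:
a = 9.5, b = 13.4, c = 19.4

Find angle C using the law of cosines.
cos(C) = (a² + b² - c²)/(2ab)
cos(C) = (9.5² + 13.4² - 19.4²)/(2·9.5·13.4) = -106.55/254.6 = -0.418500
C = arccos(-0.418500) = 114.7°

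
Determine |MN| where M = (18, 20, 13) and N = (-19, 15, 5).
d = √[(-37)² + (-5)² + (-8)²] = √1458 = 38.18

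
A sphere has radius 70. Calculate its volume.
Volume = (4/3) * pi * r³
Volume = (4/3) * pi * 70³
Volume = (4/3) * pi * 343000
Volume = 1436755.04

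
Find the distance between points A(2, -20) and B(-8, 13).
Using the distance formula: d = sqrt((x₂-x₁)² + (y₂-y₁)²)
dx = (-8) - 2 = -10
dy = 13 - (-20) = 33
d = sqrt((-10)² + 33²) = sqrt(100 + 1089) = sqrt(1189) = 34.48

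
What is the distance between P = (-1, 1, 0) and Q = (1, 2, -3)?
d = √[(2)² + (1)² + (-3)²] = √14 = 3.742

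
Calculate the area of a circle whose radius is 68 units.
Area = pi * r²
Area = pi * 68²
Area = pi * 4624
Area = 14526.72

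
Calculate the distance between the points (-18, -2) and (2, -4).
Using the distance formula: d = sqrt((x₂-x₁)² + (y₂-y₁)²)
dx = 2 - (-18) = 20
dy = (-4) - (-2) = -2
d = sqrt(20² + (-2)²) = sqrt(400 + 4) = sqrt(404) = 20.10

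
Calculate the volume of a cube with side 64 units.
Volume = s³
Volume = 64³
Volume = 262144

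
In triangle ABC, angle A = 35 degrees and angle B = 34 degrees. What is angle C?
Sum of angles in a triangle = 180 degrees
Third angle = 180 - 35 - 34
Third angle = 111 degrees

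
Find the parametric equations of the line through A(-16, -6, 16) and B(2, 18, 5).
Direction vector d = B - A = (18, 24, -11)
x = -16 + 18t, y = -6 + 24t, z = 16 - 11t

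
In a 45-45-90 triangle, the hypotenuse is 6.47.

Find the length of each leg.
In a 45-45-90 triangle, hypotenuse = leg·√2  →  leg = hypotenuse/√2
leg = 6.47/√2 = 4.575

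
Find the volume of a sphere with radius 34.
Volume = (4/3) * pi * r³
Volume = (4/3) * pi * 34³
Volume = (4/3) * pi * 39304
Volume = 164636.21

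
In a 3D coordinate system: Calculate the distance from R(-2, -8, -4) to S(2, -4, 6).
d = √[(4)² + (4)² + (10)²] = √132 = 11.49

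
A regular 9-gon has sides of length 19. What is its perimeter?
Perimeter = number of sides * side length
Perimeter = 9 * 19
Perimeter = 171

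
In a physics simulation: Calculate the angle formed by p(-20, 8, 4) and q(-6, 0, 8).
p·q = 152, |p|² = 480, |q|² = 100
cos θ = 152/√48000 ≈ 0.6938
θ ≈ 46.07°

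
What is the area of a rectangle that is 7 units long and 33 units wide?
Area = length * width
Area = 7 * 33
Area = 231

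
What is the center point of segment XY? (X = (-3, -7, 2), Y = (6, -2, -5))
Midpoint = ((-3+6)/2, (-7-2)/2, (2-5)/2) = (1.5, -4.5, -1.5)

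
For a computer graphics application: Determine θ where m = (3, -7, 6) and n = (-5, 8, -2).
m·n = -83, |m|² = 94, |n|² = 93
cos θ = -83/√8742 ≈ -0.8877
θ ≈ 152.6°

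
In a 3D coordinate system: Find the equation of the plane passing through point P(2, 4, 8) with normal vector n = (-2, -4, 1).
d = n·P = (-2)(2) + (-4)(4) + (1)(8) = -12
Plane: -2x - 4y + z = -12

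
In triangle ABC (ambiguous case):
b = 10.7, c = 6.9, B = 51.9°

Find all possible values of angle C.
sin(C)/c = sin(B)/b  →  sin(C) = c·sin(B)/b = 6.9·sin(51.9°)/10.7 = 0.507463
C₁ = arcsin(0.507463) = 30.49°,  C₂ = 180° - C₁ = 149.51°
Check C₂: A = 180° - 51.9° - 149.51° = -21.41° ≤ 0, rejected
C = 30.49° (one solution)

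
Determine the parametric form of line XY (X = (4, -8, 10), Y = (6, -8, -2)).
Direction vector d = Y - X = (2, 0, -12)
x = 4 + 2t, y = -8, z = 10 - 12t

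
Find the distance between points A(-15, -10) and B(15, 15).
Using the distance formula: d = sqrt((x₂-x₁)² + (y₂-y₁)²)
dx = 15 - (-15) = 30
dy = 15 - (-10) = 25
d = sqrt(30² + 25²) = sqrt(900 + 625) = sqrt(1525) = 39.05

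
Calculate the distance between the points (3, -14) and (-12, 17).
Using the distance formula: d = sqrt((x₂-x₁)² + (y₂-y₁)²)
dx = (-12) - 3 = -15
dy = 17 - (-14) = 31
d = sqrt((-15)² + 31²) = sqrt(225 + 961) = sqrt(1186) = 34.44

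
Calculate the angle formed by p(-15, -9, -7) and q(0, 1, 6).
p·q = -51, |p|² = 355, |q|² = 37
cos θ = -51/√13135 ≈ -0.445
θ ≈ 116.4°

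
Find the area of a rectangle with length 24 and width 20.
Area = length * width
Area = 24 * 20
Area = 480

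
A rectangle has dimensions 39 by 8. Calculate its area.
Area = length * width
Area = 39 * 8
Area = 312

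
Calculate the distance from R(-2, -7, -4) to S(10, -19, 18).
d = √[(12)² + (-12)² + (22)²] = √772 = 27.78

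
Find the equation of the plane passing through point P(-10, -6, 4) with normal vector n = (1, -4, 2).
d = n·P = (1)(-10) + (-4)(-6) + (2)(4) = 22
Plane: x - 4y + 2z = 22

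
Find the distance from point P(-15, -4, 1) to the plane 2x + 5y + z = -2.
d = |2(-15) + 5(-4) + 1(1) - (-2)| / √(2² + 5² + 1²) = 47/√30 = 8.581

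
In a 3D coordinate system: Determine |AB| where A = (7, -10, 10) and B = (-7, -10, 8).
d = √[(-14)² + (0)² + (-2)²] = √200 = 14.14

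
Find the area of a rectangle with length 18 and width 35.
Area = length * width
Area = 18 * 35
Area = 630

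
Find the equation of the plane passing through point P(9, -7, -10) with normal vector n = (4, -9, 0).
d = n·P = (4)(9) + (-9)(-7) + (0)(-10) = 99
Plane: 4x - 9y = 99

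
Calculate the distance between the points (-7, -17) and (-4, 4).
Using the distance formula: d = sqrt((x₂-x₁)² + (y₂-y₁)²)
dx = (-4) - (-7) = 3
dy = 4 - (-17) = 21
d = sqrt(3² + 21²) = sqrt(9 + 441) = sqrt(450) = 21.21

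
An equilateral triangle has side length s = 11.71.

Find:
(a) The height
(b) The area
(a) Height h = s·√3/2 = 11.71·√3/2 = 10.14
(b) Area = (√3/4)·s² = (√3/4)·11.71² = (√3/4)·137.124 = 59.38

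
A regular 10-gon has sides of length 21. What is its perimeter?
Perimeter = number of sides * side length
Perimeter = 10 * 21
Perimeter = 210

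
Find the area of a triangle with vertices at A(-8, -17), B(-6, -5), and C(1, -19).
Using the coordinate formula: Area = (1/2)|x₁(y₂-y₃) + x₂(y₃-y₁) + x₃(y₁-y₂)|
Area = (1/2)|(-8)((-5)-(-19)) + (-6)((-19)-(-17)) + 1((-17)-(-5))|
Area = (1/2)|(-8)*14 + (-6)*(-2) + 1*(-12)|
Area = (1/2)|(-112) + 12 + (-12)|
Area = (1/2)*112 = 56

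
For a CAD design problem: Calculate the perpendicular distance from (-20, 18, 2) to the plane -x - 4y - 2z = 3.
d = |(-1)(-20) + (-4)(18) + (-2)(2) - (3)| / √((-1)² + (-4)² + (-2)²) = 59/√21 = 12.87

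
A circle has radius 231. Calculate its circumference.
Circumference = 2 * pi * r
Circumference = 2 * pi * 231
Circumference = 1451.42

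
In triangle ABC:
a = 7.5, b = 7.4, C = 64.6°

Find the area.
Using A = ½ab·sin(C):
A = ½·7.5·7.4·sin(64.6°) = ½·55.5·0.903335 = 25.07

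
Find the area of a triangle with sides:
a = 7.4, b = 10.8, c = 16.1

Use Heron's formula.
s = (a+b+c)/2 = (7.4+10.8+16.1)/2 = 17.15
A = √(s(s-a)(s-b)(s-c)) = √(17.15·9.75·6.35·1.05)
A = √1114.89 = 33.39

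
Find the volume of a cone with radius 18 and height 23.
Volume = (1/3) * pi * r² * h
Volume = (1/3) * pi * 18² * 23
Volume = (1/3) * pi * 324 * 23
Volume = (1/3) * pi * 7452
Volume = 7803.72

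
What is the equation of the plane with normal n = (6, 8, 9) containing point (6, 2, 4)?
d = n·P = (6)(6) + (8)(2) + (9)(4) = 88
Plane: 6x + 8y + 9z = 88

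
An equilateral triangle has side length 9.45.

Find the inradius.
For an equilateral triangle, r = s/(2√3) where s is the side.
r = 9.45/(2√3) = 9.45/3.464102 = 2.728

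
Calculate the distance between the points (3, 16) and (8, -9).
Using the distance formula: d = sqrt((x₂-x₁)² + (y₂-y₁)²)
dx = 8 - 3 = 5
dy = (-9) - 16 = -25
d = sqrt(5² + (-25)²) = sqrt(25 + 625) = sqrt(650) = 25.50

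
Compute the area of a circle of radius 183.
Area = pi * r²
Area = pi * 183²
Area = pi * 33489
Area = 105208.80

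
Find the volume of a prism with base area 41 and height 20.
Volume = base area * height
Volume = 41 * 20
Volume = 820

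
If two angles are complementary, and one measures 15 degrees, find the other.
Complementary angles sum to 90 degrees.
Other angle = 90 - 15
Other angle = 75 degrees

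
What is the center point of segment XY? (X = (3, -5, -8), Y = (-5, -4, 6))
Midpoint = ((3-5)/2, (-5-4)/2, (-8+6)/2) = (-1, -4.5, -1)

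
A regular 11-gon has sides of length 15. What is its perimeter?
Perimeter = number of sides * side length
Perimeter = 11 * 15
Perimeter = 165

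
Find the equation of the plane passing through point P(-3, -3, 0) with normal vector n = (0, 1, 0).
d = n·P = (0)(-3) + (1)(-3) + (0)(0) = -3
Plane: y = -3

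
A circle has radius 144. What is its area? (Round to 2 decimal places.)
Area = pi * r²
Area = pi * 144²
Area = pi * 20736
Area = 65144.07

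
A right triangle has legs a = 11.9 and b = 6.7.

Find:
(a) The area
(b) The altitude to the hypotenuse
(a) Area = ½ab = ½·11.9·6.7 = 39.865
(b) Hypotenuse c = √(11.9² + 6.7²) = √186.5 = 13.6565
    Area = ½·c·h_c  →  h_c = 2·Area/c = 2·39.865/13.6565 = 5.838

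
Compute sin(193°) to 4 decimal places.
sin(193 degrees) = -0.225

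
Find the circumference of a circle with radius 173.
Circumference = 2 * pi * r
Circumference = 2 * pi * 173
Circumference = 1086.99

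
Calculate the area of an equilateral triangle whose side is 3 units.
Area = (sqrt(3)/4) * s²
Area = (sqrt(3)/4) * 3²
Area = (sqrt(3)/4) * 9
Area = 3.90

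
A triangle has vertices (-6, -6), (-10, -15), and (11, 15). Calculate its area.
Using the coordinate formula: Area = (1/2)|x₁(y₂-y₃) + x₂(y₃-y₁) + x₃(y₁-y₂)|
Area = (1/2)|(-6)((-15)-15) + (-10)(15-(-6)) + 11((-6)-(-15))|
Area = (1/2)|(-6)*(-30) + (-10)*21 + 11*9|
Area = (1/2)|180 + (-210) + 99|
Area = (1/2)*69 = 34.50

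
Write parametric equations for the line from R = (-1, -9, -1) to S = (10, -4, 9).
Direction vector d = S - R = (11, 5, 10)
x = -1 + 11t, y = -9 + 5t, z = -1 + 10t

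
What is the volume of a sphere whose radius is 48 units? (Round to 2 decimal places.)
Volume = (4/3) * pi * r³
Volume = (4/3) * pi * 48³
Volume = (4/3) * pi * 110592
Volume = 463246.69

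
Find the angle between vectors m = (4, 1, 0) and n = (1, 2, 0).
m·n = 6, |m|² = 17, |n|² = 5
cos θ = 6/√85 ≈ 0.6508
θ ≈ 49.4°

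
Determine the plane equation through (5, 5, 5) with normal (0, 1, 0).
d = n·P = (0)(5) + (1)(5) + (0)(5) = 5
Plane: y = 5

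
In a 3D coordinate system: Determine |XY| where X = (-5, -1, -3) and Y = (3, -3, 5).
d = √[(8)² + (-2)² + (8)²] = √132 = 11.49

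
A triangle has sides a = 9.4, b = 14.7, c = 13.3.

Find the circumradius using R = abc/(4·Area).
s = (a+b+c)/2 = 18.7
Area = √(s(s-a)(s-b)(s-c)) = √(18.7·9.3·4·5.4) = 61.2899
R = abc/(4·Area) = (9.4·14.7·13.3)/(4·61.2899) = 1837.794/245.1596 = 7.496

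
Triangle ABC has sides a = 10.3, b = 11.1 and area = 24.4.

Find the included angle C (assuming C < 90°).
Area = ½ab·sin(C)  →  sin(C) = 2·Area/(ab)
sin(C) = 2·24.4/(10.3·11.1) = 0.426835
C = arcsin(0.426835) = 25.27°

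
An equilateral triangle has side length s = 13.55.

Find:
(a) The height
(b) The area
(a) Height h = s·√3/2 = 13.55·√3/2 = 11.73
(b) Area = (√3/4)·s² = (√3/4)·13.55² = (√3/4)·183.603 = 79.5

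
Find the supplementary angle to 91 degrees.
Supplementary angles sum to 180 degrees.
Other angle = 180 - 91
Other angle = 89 degrees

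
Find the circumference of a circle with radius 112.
Circumference = 2 * pi * r
Circumference = 2 * pi * 112
Circumference = 703.72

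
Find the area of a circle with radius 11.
Area = pi * r²
Area = pi * 11²
Area = pi * 121
Area = 380.13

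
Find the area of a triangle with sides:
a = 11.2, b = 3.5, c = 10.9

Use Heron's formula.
s = (a+b+c)/2 = (11.2+3.5+10.9)/2 = 12.8
A = √(s(s-a)(s-b)(s-c)) = √(12.8·1.6·9.3·1.9)
A = √361.882 = 19.02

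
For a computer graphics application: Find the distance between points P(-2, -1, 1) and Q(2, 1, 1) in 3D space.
d = √[(4)² + (2)² + (0)²] = √20 = 4.472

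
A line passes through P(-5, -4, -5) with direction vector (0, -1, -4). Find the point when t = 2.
P(2) = (-5 + 0(2), -4 + (-1)(2), -5 + (-4)(2)) = (-5, -6, -13)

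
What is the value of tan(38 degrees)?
tan(38 degrees) = 0.7813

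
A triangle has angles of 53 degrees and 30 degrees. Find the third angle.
Sum of angles in a triangle = 180 degrees
Third angle = 180 - 53 - 30
Third angle = 97 degrees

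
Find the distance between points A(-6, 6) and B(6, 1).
Using the distance formula: d = sqrt((x₂-x₁)² + (y₂-y₁)²)
dx = 6 - (-6) = 12
dy = 1 - 6 = -5
d = sqrt(12² + (-5)²) = sqrt(144 + 25) = sqrt(169) = 13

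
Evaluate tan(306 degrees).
tan(306 degrees) = -1.3764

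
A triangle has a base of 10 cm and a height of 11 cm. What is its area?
Area = (1/2) * base * height
Area = (1/2) * 10 * 11
Area = 55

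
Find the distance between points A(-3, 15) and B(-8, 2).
Using the distance formula: d = sqrt((x₂-x₁)² + (y₂-y₁)²)
dx = (-8) - (-3) = -5
dy = 2 - 15 = -13
d = sqrt((-5)² + (-13)²) = sqrt(25 + 169) = sqrt(194) = 13.93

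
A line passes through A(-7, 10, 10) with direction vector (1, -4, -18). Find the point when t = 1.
P(1) = (-7 + 1(1), 10 + (-4)(1), 10 + (-18)(1)) = (-6, 6, -8)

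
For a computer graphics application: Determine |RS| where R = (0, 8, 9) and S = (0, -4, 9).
d = √[(0)² + (-12)² + (0)²] = √144 = 12.0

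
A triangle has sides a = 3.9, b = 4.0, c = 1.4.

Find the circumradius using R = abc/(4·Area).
s = (a+b+c)/2 = 4.65
Area = √(s(s-a)(s-b)(s-c)) = √(4.65·0.75·0.65·3.25) = 2.71429
R = abc/(4·Area) = (3.9·4.0·1.4)/(4·2.71429) = 21.84/10.85716 = 2.012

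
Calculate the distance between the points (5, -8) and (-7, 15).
Using the distance formula: d = sqrt((x₂-x₁)² + (y₂-y₁)²)
dx = (-7) - 5 = -12
dy = 15 - (-8) = 23
d = sqrt((-12)² + 23²) = sqrt(144 + 529) = sqrt(673) = 25.94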